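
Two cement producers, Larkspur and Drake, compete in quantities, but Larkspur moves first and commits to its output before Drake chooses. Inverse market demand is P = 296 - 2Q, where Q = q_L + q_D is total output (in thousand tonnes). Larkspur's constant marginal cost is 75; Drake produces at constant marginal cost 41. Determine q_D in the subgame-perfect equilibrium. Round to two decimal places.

Solve by backward induction. Given q_L, the follower Drake maximises π_D = (296 - 2q_L - 2q_D)q_D - 41q_D.
∂π_D/∂q_D = 255 - 2q_L - 4q_D = 0 gives the reaction function q_D = (255 - 2q_L)/4.
The leader anticipates this reaction. Substituting into P = 296 - 2Q gives P = 337/2 - q_L, so π_L = (337/2 - q_L)q_L - 75q_L.
Maximising: ∂π_L/∂q_L = 187/2 - 2q_L = 0, giving q_L = 187/4.
Then q_D = (255 - 2·(187/4))/4 = 323/8.

40.38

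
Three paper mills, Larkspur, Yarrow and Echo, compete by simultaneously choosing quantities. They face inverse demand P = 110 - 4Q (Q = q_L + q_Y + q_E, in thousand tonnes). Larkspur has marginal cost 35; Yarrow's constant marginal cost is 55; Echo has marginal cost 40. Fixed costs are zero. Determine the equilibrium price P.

Larkspur's profit: π_L = (110 - 4Q)q_L - (35q_L). Setting ∂π_L/∂q_L = 0: 75 - 8q_L - 4(q_Y + q_E) = 0.
Yarrow's first-order condition: 55 - 8q_Y - 4(q_L + q_E) = 0.
Echo's profit: π_E = (110 - 4Q)q_E - (40q_E). Setting ∂π_E/∂q_E = 0: 70 - 8q_E - 4(q_L + q_Y) = 0.
Adding the 3 conditions: 200 − 8Q − 8Q = 0, i.e. Q = 25/2.
Back-substituting: q_L = (75 − 50)/4 = 25/4, q_Y = (55 − 50)/4 = 5/4, q_E = (70 − 50)/4 = 5.
Total output Q = 25/2, so price P = 110 - 4·(25/2) = 60.

60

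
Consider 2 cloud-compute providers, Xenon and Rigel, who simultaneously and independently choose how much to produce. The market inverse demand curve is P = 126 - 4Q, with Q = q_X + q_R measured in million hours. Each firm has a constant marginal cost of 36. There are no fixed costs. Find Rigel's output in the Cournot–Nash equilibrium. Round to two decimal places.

A representative firm's profit is π_i = q_i(126 - 4Q) - 36q_i.
Setting ∂π_i/∂q_i = 0 with rivals' quantities fixed: 90 - 8q_i - 4q_j = 0.
By symmetry each firm produces the same amount; substituting q_j = q_i yields q_i = 90/12 = 15/2.

7.50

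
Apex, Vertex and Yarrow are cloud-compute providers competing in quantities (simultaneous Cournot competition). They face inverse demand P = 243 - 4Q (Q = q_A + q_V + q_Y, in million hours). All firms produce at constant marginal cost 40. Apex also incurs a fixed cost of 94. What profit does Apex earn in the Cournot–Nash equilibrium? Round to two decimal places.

A representative firm's profit is π_i = q_i(243 - 4Q) - 40q_i.
Setting ∂π_i/∂q_i = 0 with rivals' quantities fixed: 203 - 8q_i - 4·Σ_{j≠i} q_j = 0.
By symmetry each firm produces the same amount; substituting Σ_{j≠i} q_j = 2q_i yields q_i = 203/16.
Price P = 243 - 4·(609/16) = 363/4.
Apex's profit: (363/4 - 40)·(203/16) - 94 = 549.8906.

549.89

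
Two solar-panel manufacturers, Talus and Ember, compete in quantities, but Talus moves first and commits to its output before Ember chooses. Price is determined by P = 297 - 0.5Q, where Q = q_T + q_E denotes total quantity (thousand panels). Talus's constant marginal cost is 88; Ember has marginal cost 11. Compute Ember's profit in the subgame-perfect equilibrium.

Solve by backward induction. Given q_T, the follower Ember maximises π_E = (297 - (1/2)q_T - (1/2)q_E)q_E - 11q_E.
Follower FOC: 286 - (1/2)q_T - q_E = 0, so q_E(q_T) = (286 - (1/2)q_T).
Talus substitutes q_E(q_T) into its own profit: π_T = q_T(297 - (1/2)q_T - (286 - (1/2)q_T)/2) - 88q_T = (154 - (1/4)q_T)q_T - 88q_T.
Leader FOC: 66 - (1/2)q_T = 0, so q_T = 132.
Then q_E = (286 - (1/2)·132) = 220.
Price P = 297 - (1/2)·352 = 121.
Ember's profit: (121 - 11)·220 = 24200.

24200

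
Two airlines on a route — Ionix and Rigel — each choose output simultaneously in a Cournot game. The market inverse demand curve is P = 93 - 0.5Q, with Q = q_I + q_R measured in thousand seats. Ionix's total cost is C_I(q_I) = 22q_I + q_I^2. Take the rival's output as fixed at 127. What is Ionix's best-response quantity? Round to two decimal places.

With the rival's output fixed at 127, Ionix's profit is π_I = (93 - (1/2)·127 - (1/2)q_I)q_I - (22q_I + q_I²) = (59/2 - (1/2)q_I)q_I - (22q_I + q_I²).
∂π_I/∂q_I = 15/2 - 3q_I = 0, so q_I = 5/2.

2.50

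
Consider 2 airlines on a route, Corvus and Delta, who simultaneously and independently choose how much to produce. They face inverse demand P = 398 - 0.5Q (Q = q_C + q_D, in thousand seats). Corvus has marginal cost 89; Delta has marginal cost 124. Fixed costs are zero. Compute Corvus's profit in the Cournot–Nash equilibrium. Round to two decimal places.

Corvus's profit: π_C = (398 - 0.5Q)q_C - (89q_C). Setting ∂π_C/∂q_C = 0: 309 - q_C - (1/2)(q_D) = 0.
Delta's profit: π_D = (398 - 0.5Q)q_D - (124q_D). Setting ∂π_D/∂q_D = 0: 274 - q_D - (1/2)(q_C) = 0.
So q_C = (309 - (1/2)q_D) and q_D = (274 - (1/2)q_C).
Substituting one into the other gives q_C = 688/3 and q_D = 478/3.
Price P = 398 - (1/2)·(1166/3) = 611/3.
Corvus's profit: (611/3 - 89)·(688/3) = 26296.8889.

26296.89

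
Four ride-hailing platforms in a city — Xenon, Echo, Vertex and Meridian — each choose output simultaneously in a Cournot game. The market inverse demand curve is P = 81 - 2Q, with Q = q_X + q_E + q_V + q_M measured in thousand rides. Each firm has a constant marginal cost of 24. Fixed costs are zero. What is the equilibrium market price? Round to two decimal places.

Each firm earns π_i = (81 - 2Q)q_i - 24q_i.
Setting ∂π_i/∂q_i = 0 with rivals' quantities fixed: 57 - 4q_i - 2·Σ_{j≠i} q_j = 0.
By symmetry each firm produces the same amount; substituting Σ_{j≠i} q_j = 3q_i yields q_i = 57/10.
Total output Q = 114/5, so price P = 81 - 2·(114/5) = 177/5.

35.40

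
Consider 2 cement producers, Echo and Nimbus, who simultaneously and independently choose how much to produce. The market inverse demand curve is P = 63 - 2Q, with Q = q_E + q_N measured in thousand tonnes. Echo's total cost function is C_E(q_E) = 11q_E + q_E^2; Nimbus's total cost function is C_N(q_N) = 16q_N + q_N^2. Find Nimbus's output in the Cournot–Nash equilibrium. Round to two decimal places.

5.56

Echo's profit: π_E = (63 - 2Q)q_E - (11q_E + q_E²). Setting ∂π_E/∂q_E = 0: 52 - 6q_E - 2(q_N) = 0.
Nimbus's first-order condition: 47 - 6q_N - 2(q_E) = 0.
So q_E = (52 - 2q_N)/6 and q_N = (47 - 2q_E)/6.
Substituting one into the other gives q_E = 109/16 and q_N = 89/16.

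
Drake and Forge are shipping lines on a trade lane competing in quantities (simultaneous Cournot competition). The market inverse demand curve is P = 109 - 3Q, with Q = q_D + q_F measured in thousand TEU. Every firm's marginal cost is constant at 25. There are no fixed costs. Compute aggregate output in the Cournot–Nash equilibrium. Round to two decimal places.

A representative firm's profit is π_i = q_i(109 - 3Q) - 25q_i.
Setting ∂π_i/∂q_i = 0 with rivals' quantities fixed: 84 - 6q_i - 3q_j = 0.
With identical firms every q_j equals q_i, so q_j = q_i and 84 = 9q_i, giving q_i = 28/3.
Total output Q = 28/3 + 28/3 = 56/3.

18.67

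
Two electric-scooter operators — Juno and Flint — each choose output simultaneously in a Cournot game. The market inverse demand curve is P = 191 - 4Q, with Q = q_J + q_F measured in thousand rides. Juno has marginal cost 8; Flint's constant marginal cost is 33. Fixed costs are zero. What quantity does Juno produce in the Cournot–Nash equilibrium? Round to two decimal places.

17.33

Juno's profit: π_J = (191 - 4Q)q_J - (8q_J). Setting ∂π_J/∂q_J = 0: 183 - 8q_J - 4(q_F) = 0.
Flint's profit: π_F = (191 - 4Q)q_F - (33q_F). Setting ∂π_F/∂q_F = 0: 158 - 8q_F - 4(q_J) = 0.
So q_J = (183 - 4q_F)/8 and q_F = (158 - 4q_J)/8.
Solving the pair: q_J = 52/3, q_F = 133/12.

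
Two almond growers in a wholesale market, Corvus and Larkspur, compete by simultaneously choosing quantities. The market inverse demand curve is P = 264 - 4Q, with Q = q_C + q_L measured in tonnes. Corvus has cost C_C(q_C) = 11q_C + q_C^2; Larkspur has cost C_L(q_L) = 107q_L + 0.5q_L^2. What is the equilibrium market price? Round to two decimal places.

144.70

Corvus's profit: π_C = (264 - 4Q)q_C - (11q_C + q_C²). Setting ∂π_C/∂q_C = 0: 253 - 10q_C - 4(q_L) = 0.
Larkspur's first-order condition: 157 - 9q_L - 4(q_C) = 0.
Best responses: q_C = (253 - 4q_L)/10, q_L = (157 - 4q_C)/9.
Solving the pair: q_C = 1649/74, q_L = 279/37.
Total output Q = 29.8243, so price P = 264 - 4·29.8243 = 144.7027.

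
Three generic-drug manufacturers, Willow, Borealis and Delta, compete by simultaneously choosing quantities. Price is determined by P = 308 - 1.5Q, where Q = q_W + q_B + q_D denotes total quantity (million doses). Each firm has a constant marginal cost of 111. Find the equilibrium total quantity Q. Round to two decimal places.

A representative firm's profit is π_i = q_i(308 - 1.5Q) - 111q_i.
First-order condition (treating rivals' output as given): 197 - 3q_i - (3/2)·Σ_{j≠i} q_j = 0.
By symmetry each firm produces the same amount; substituting Σ_{j≠i} q_j = 2q_i yields q_i = 197/6.
Total output Q = 197/6 + 197/6 + 197/6 = 197/2.

98.50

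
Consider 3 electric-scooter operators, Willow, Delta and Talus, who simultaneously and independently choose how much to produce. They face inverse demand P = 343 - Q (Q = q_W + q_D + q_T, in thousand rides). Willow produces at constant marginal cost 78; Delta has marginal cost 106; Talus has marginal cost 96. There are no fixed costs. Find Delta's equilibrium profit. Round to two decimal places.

Willow's profit: π_W = (343 - Q)q_W - (78q_W). Setting ∂π_W/∂q_W = 0: 265 - 2q_W - (q_D + q_T) = 0.
Delta's profit: π_D = (343 - Q)q_D - (106q_D). Setting ∂π_D/∂q_D = 0: 237 - 2q_D - (q_W + q_T) = 0.
Talus's first-order condition: 247 - 2q_T - (q_W + q_D) = 0.
Adding the 3 first-order conditions: 749 − 4Q = 0, so Q = 749/4.
Back-substituting: q_W = (265 − 749/4) = 311/4, q_D = (237 − 749/4) = 199/4, q_T = (247 − 749/4) = 239/4.
Price P = 343 - 749/4 = 623/4.
Delta's profit: (623/4 - 106)·(199/4) = 2475.0625.

2475.06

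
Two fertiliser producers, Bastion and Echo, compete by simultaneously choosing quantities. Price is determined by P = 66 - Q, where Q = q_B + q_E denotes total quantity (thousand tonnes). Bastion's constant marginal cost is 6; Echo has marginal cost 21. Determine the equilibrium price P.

Bastion's profit: π_B = (66 - Q)q_B - (6q_B). Setting ∂π_B/∂q_B = 0: 60 - 2q_B - (q_E) = 0.
Echo's first-order condition: 45 - 2q_E - (q_B) = 0.
Rearranging gives the reaction functions q_B = (60 - q_E)/2 and q_E = (45 - q_B)/2.
Substituting one into the other gives q_B = 25 and q_E = 10.
Total output Q = 35, so price P = 66 - 35 = 31.

31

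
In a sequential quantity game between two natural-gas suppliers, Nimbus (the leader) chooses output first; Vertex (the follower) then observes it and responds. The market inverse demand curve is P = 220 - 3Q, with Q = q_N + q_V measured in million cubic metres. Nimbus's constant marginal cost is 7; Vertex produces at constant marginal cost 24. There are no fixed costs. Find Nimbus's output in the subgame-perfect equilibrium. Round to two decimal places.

Solve by backward induction. Given q_N, the follower Vertex maximises π_V = (220 - 3q_N - 3q_V)q_V - 24q_V.
Follower FOC: 196 - 3q_N - 6q_V = 0, so q_V(q_N) = (196 - 3q_N)/6.
The leader anticipates this reaction. Substituting into P = 220 - 3Q gives P = 122 - (3/2)q_N, so π_N = (122 - (3/2)q_N)q_N - 7q_N.
Leader FOC: 115 - 3q_N = 0, so q_N = 115/3.
Then q_V = (196 - 3·(115/3))/6 = 27/2.

38.33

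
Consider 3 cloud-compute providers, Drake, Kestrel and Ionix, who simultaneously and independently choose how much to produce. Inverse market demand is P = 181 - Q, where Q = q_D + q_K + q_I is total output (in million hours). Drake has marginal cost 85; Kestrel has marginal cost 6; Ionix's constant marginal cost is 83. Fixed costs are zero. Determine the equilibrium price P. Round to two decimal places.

88.75

Drake's profit: π_D = (181 - Q)q_D - (85q_D). Setting ∂π_D/∂q_D = 0: 96 - 2q_D - (q_K + q_I) = 0.
Kestrel's first-order condition: 175 - 2q_K - (q_D + q_I) = 0.
Ionix's first-order condition: 98 - 2q_I - (q_D + q_K) = 0.
Summing all 3 equations gives 369 − 4Q = 0, hence Q = 369/4.
Back-substituting: q_D = (96 − 369/4) = 15/4, q_K = (175 − 369/4) = 331/4, q_I = (98 − 369/4) = 23/4.
Total output Q = 369/4, so price P = 181 - 369/4 = 355/4.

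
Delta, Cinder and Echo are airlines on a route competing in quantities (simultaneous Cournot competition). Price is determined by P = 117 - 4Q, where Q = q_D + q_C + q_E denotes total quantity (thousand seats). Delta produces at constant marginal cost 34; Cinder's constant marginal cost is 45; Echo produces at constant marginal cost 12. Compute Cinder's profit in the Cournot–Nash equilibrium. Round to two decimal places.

12.25

Delta's profit: π_D = (117 - 4Q)q_D - (34q_D). Setting ∂π_D/∂q_D = 0: 83 - 8q_D - 4(q_C + q_E) = 0.
Cinder's first-order condition: 72 - 8q_C - 4(q_D + q_E) = 0.
Echo's profit: π_E = (117 - 4Q)q_E - (12q_E). Setting ∂π_E/∂q_E = 0: 105 - 8q_E - 4(q_D + q_C) = 0.
Adding the 3 first-order conditions: 260 − 16Q = 0, so Q = 65/4.
Back-substituting: q_D = (83 − 65)/4 = 9/2, q_C = (72 − 65)/4 = 7/4, q_E = (105 − 65)/4 = 10.
Price P = 117 - 4·(65/4) = 52.
Cinder's profit: (52 - 45)·(7/4) = 49/4.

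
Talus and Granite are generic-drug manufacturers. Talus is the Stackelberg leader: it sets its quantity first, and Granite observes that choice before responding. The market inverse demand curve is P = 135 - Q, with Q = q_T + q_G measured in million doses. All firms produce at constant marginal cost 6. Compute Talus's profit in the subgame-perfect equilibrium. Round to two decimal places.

2080.13

Solve by backward induction. Given q_T, the follower Granite maximises π_G = (135 - q_T - q_G)q_G - 6q_G.
∂π_G/∂q_G = 129 - q_T - 2q_G = 0 gives the reaction function q_G = (129 - q_T)/2.
The leader anticipates this reaction. Substituting into P = 135 - Q gives P = 141/2 - (1/2)q_T, so π_T = (141/2 - (1/2)q_T)q_T - 6q_T.
Leader FOC: 129/2 - q_T = 0, so q_T = 129/2.
Then q_G = (129 - 129/2)/2 = 129/4.
Price P = 135 - 387/4 = 153/4.
Talus's profit: (153/4 - 6)·(129/2) = 2080.1250.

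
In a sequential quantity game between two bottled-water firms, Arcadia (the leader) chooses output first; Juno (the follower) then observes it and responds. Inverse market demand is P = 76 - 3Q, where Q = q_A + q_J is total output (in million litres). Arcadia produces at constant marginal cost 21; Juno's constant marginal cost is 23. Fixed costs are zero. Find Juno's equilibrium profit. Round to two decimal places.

Solve by backward induction. Given q_A, the follower Juno maximises π_J = (76 - 3q_A - 3q_J)q_J - 23q_J.
Setting the follower's marginal profit to zero, 53 - 3q_A - 6q_J = 0, i.e. q_J = (53 - 3q_A)/6.
Arcadia substitutes q_J(q_A) into its own profit: π_A = q_A(76 - 3q_A - (53 - 3q_A)/2) - 21q_A = (99/2 - (3/2)q_A)q_A - 21q_A.
The leader's first-order condition 57/2 - 3q_A = 0 yields q_A = 19/2.
Then q_J = (53 - 3·(19/2))/6 = 49/12.
Price P = 76 - 3·(163/12) = 141/4.
Juno's profit: (141/4 - 23)·(49/12) = 50.0208.

50.02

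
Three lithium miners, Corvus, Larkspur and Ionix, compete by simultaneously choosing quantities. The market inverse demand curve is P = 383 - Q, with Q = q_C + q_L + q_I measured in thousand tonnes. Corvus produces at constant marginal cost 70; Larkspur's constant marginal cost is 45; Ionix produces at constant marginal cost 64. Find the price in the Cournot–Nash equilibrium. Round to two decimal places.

140.50

Corvus's profit: π_C = (383 - Q)q_C - (70q_C). Setting ∂π_C/∂q_C = 0: 313 - 2q_C - (q_L + q_I) = 0.
Larkspur's profit: π_L = (383 - Q)q_L - (45q_L). Setting ∂π_L/∂q_L = 0: 338 - 2q_L - (q_C + q_I) = 0.
Ionix's first-order condition: 319 - 2q_I - (q_C + q_L) = 0.
Adding the 3 first-order conditions: 970 − 4Q = 0, so Q = 485/2.
Back-substituting: q_C = (313 − 485/2) = 141/2, q_L = (338 − 485/2) = 191/2, q_I = (319 − 485/2) = 153/2.
Total output Q = 485/2, so price P = 383 - 485/2 = 281/2.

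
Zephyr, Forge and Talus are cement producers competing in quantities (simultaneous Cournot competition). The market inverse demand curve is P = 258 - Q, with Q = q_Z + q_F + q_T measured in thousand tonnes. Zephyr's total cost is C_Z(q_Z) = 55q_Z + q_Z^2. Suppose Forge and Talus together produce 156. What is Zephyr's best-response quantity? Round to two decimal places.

11.75

With rivals' combined output fixed at 156, Zephyr's profit is π_Z = (258 - 156 - q_Z)q_Z - (55q_Z + q_Z²) = (102 - q_Z)q_Z - (55q_Z + q_Z²).
∂π_Z/∂q_Z = 47 - 4q_Z = 0, so q_Z = 47/4.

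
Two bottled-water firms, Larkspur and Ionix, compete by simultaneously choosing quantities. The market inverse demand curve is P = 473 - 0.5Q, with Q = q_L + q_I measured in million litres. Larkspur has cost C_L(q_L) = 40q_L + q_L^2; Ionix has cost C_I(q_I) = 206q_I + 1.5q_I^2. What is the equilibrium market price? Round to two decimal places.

Larkspur's profit: π_L = (473 - 0.5Q)q_L - (40q_L + q_L²). Setting ∂π_L/∂q_L = 0: 433 - 3q_L - (1/2)(q_I) = 0.
Ionix's first-order condition: 267 - 4q_I - (1/2)(q_L) = 0.
Best responses: q_L = (433 - (1/2)q_I)/3, q_I = (267 - (1/2)q_L)/4.
Substituting one into the other gives q_L = 136.0426 and q_I = 49.7447.
Total output Q = 185.7872, so price P = 473 - (1/2)·185.7872 = 380.1064.

380.11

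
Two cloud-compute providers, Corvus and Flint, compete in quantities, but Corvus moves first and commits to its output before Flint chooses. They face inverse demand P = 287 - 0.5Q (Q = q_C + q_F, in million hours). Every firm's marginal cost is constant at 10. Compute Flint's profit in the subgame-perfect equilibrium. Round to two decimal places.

Solve by backward induction. Given q_C, the follower Flint maximises π_F = (287 - (1/2)q_C - (1/2)q_F)q_F - 10q_F.
∂π_F/∂q_F = 277 - (1/2)q_C - q_F = 0 gives the reaction function q_F = (277 - (1/2)q_C).
Corvus substitutes q_F(q_C) into its own profit: π_C = q_C(287 - (1/2)q_C - (277 - (1/2)q_C)/2) - 10q_C = (297/2 - (1/4)q_C)q_C - 10q_C.
The leader's first-order condition 277/2 - (1/2)q_C = 0 yields q_C = 277.
Then q_F = (277 - (1/2)·277) = 277/2.
Price P = 287 - (1/2)·(831/2) = 317/4.
Flint's profit: (317/4 - 10)·(277/2) = 9591.1250.

9591.13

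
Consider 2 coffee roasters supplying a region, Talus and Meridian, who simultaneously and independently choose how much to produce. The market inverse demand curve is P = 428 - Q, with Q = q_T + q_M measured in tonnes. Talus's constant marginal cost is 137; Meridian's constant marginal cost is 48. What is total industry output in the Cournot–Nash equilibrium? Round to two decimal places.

Talus's profit: π_T = (428 - Q)q_T - (137q_T). Setting ∂π_T/∂q_T = 0: 291 - 2q_T - (q_M) = 0.
Meridian's first-order condition: 380 - 2q_M - (q_T) = 0.
Rearranging gives the reaction functions q_T = (291 - q_M)/2 and q_M = (380 - q_T)/2.
Substituting one into the other gives q_T = 202/3 and q_M = 469/3.
Total output Q = 202/3 + 469/3 = 671/3.

223.67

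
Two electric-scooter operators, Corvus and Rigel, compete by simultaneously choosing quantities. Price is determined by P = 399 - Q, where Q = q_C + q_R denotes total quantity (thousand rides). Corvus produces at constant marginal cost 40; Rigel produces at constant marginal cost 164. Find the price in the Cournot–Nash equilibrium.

201

Corvus's profit: π_C = (399 - Q)q_C - (40q_C). Setting ∂π_C/∂q_C = 0: 359 - 2q_C - (q_R) = 0.
Rigel's profit: π_R = (399 - Q)q_R - (164q_R). Setting ∂π_R/∂q_R = 0: 235 - 2q_R - (q_C) = 0.
Rearranging gives the reaction functions q_C = (359 - q_R)/2 and q_R = (235 - q_C)/2.
Substituting one into the other gives q_C = 161 and q_R = 37.
Total output Q = 198, so price P = 399 - 198 = 201.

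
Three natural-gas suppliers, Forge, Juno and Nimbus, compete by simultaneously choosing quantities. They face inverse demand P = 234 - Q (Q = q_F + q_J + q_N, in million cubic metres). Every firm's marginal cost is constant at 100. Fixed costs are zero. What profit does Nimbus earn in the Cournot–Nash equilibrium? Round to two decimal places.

1122.25

A representative firm's profit is π_i = q_i(234 - Q) - 100q_i.
Setting ∂π_i/∂q_i = 0 with rivals' quantities fixed: 134 - 2q_i - Σ_{j≠i} q_j = 0.
By symmetry each firm produces the same amount; substituting Σ_{j≠i} q_j = 2q_i yields q_i = 134/4 = 67/2.
Price P = 234 - 201/2 = 267/2.
Nimbus's profit: (267/2 - 100)·(67/2) = 1122.2500.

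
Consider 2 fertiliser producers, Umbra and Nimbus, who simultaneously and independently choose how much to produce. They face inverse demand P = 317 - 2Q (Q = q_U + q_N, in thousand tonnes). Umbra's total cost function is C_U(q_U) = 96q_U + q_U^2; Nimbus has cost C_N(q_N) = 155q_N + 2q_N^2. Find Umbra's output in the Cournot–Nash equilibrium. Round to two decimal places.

32.82

Umbra's profit: π_U = (317 - 2Q)q_U - (96q_U + q_U²). Setting ∂π_U/∂q_U = 0: 221 - 6q_U - 2(q_N) = 0.
Nimbus's profit: π_N = (317 - 2Q)q_N - (155q_N + 2q_N²). Setting ∂π_N/∂q_N = 0: 162 - 8q_N - 2(q_U) = 0.
Best responses: q_U = (221 - 2q_N)/6, q_N = (162 - 2q_U)/8.
Solving the pair: q_U = 361/11, q_N = 265/22.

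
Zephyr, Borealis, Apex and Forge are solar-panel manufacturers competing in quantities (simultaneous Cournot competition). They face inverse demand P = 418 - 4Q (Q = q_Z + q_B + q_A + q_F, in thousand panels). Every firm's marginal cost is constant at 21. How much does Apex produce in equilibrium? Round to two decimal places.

19.85

A representative firm's profit is π_i = q_i(418 - 4Q) - 21q_i.
First-order condition (treating rivals' output as given): 397 - 8q_i - 4·Σ_{j≠i} q_j = 0.
By symmetry each firm produces the same amount; substituting Σ_{j≠i} q_j = 3q_i yields q_i = 397/20.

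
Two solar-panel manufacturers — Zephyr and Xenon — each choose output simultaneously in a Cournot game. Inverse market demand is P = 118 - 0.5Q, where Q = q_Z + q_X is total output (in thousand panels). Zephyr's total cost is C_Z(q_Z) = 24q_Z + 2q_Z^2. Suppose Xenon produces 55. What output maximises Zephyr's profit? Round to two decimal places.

13.30

With the rival's output fixed at 55, Zephyr's profit is π_Z = (118 - (1/2)·55 - (1/2)q_Z)q_Z - (24q_Z + 2q_Z²) = (181/2 - (1/2)q_Z)q_Z - (24q_Z + 2q_Z²).
∂π_Z/∂q_Z = 133/2 - 5q_Z = 0, so q_Z = 133/10.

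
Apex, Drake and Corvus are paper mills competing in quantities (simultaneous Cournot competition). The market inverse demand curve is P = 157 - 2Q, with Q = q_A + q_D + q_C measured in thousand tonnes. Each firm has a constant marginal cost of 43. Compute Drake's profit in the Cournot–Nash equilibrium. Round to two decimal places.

Each firm earns π_i = (157 - 2Q)q_i - 43q_i.
First-order condition (treating rivals' output as given): 114 - 4q_i - 2·Σ_{j≠i} q_j = 0.
With identical firms every q_j equals q_i, so Σ_{j≠i} q_j = 2q_i and 114 = 8q_i, giving q_i = 57/4.
Price P = 157 - 2·(171/4) = 143/2.
Drake's profit: (143/2 - 43)·(57/4) = 406.1250.

406.13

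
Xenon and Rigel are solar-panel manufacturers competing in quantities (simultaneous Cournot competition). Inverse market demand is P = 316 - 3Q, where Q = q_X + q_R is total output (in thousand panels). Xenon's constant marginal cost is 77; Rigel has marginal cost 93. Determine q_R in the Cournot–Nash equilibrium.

23

Xenon's profit: π_X = (316 - 3Q)q_X - (77q_X). Setting ∂π_X/∂q_X = 0: 239 - 6q_X - 3(q_R) = 0.
Rigel's profit: π_R = (316 - 3Q)q_R - (93q_R). Setting ∂π_R/∂q_R = 0: 223 - 6q_R - 3(q_X) = 0.
So q_X = (239 - 3q_R)/6 and q_R = (223 - 3q_X)/6.
Solving the pair: q_X = 85/3, q_R = 23.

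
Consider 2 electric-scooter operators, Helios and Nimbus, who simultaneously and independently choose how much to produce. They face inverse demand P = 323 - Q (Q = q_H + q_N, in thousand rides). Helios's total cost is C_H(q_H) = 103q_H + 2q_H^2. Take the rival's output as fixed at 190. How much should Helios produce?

5

With the rival's output fixed at 190, Helios's profit is π_H = (323 - 190 - q_H)q_H - (103q_H + 2q_H²) = (133 - q_H)q_H - (103q_H + 2q_H²).
∂π_H/∂q_H = 30 - 6q_H = 0, so q_H = 5.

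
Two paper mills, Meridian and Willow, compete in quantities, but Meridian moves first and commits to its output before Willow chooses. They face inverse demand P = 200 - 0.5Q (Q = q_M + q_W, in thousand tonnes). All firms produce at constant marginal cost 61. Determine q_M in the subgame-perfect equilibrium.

Solve by backward induction. Given q_M, the follower Willow maximises π_W = (200 - (1/2)q_M - (1/2)q_W)q_W - 61q_W.
Follower FOC: 139 - (1/2)q_M - q_W = 0, so q_W(q_M) = (139 - (1/2)q_M).
Meridian substitutes q_W(q_M) into its own profit: π_M = q_M(200 - (1/2)q_M - (139 - (1/2)q_M)/2) - 61q_M = (261/2 - (1/4)q_M)q_M - 61q_M.
Maximising: ∂π_M/∂q_M = 139/2 - (1/2)q_M = 0, giving q_M = 139.
Then q_W = (139 - (1/2)·139) = 139/2.

139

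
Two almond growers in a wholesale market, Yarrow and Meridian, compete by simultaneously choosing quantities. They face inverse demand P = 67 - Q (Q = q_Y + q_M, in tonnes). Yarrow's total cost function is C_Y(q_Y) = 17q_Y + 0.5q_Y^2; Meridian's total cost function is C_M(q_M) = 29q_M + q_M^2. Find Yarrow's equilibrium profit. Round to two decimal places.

Yarrow's profit: π_Y = (67 - Q)q_Y - (17q_Y + (1/2)q_Y²). Setting ∂π_Y/∂q_Y = 0: 50 - 3q_Y - (q_M) = 0.
Meridian's first-order condition: 38 - 4q_M - (q_Y) = 0.
Best responses: q_Y = (50 - q_M)/3, q_M = (38 - q_Y)/4.
Solving the pair: q_Y = 162/11, q_M = 64/11.
Price P = 67 - 226/11 = 511/11.
Yarrow's profit: (511/11)·(162/11) - 17·(162/11) - (1/2)(162/11)² = 325.3388.

325.34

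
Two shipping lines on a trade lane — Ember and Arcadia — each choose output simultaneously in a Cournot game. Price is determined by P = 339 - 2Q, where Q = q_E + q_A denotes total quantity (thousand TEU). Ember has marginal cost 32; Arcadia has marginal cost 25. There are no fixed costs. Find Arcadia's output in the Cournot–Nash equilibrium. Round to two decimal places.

Ember's profit: π_E = (339 - 2Q)q_E - (32q_E). Setting ∂π_E/∂q_E = 0: 307 - 4q_E - 2(q_A) = 0.
Arcadia's profit: π_A = (339 - 2Q)q_A - (25q_A). Setting ∂π_A/∂q_A = 0: 314 - 4q_A - 2(q_E) = 0.
So q_E = (307 - 2q_A)/4 and q_A = (314 - 2q_E)/4.
Substituting one into the other gives q_E = 50 and q_A = 107/2.

53.50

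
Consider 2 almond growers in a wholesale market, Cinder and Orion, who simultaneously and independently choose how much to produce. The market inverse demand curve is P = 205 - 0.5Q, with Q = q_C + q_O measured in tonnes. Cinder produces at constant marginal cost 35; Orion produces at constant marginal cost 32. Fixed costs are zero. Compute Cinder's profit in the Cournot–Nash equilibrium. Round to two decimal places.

6197.56

Cinder's profit: π_C = (205 - 0.5Q)q_C - (35q_C). Setting ∂π_C/∂q_C = 0: 170 - q_C - (1/2)(q_O) = 0.
Orion's first-order condition: 173 - q_O - (1/2)(q_C) = 0.
Rearranging gives the reaction functions q_C = (170 - (1/2)q_O) and q_O = (173 - (1/2)q_C).
Solving the pair: q_C = 334/3, q_O = 352/3.
Price P = 205 - (1/2)·(686/3) = 272/3.
Cinder's profit: (272/3 - 35)·(334/3) = 6197.5556.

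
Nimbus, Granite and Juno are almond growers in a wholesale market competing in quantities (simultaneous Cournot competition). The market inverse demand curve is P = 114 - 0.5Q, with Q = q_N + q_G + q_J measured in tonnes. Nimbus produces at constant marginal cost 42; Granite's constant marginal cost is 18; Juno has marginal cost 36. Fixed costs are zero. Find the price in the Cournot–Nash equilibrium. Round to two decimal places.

52.50

Nimbus's profit: π_N = (114 - 0.5Q)q_N - (42q_N). Setting ∂π_N/∂q_N = 0: 72 - q_N - (1/2)(q_G + q_J) = 0.
Granite's profit: π_G = (114 - 0.5Q)q_G - (18q_G). Setting ∂π_G/∂q_G = 0: 96 - q_G - (1/2)(q_N + q_J) = 0.
Juno's first-order condition: 78 - q_J - (1/2)(q_N + q_G) = 0.
Summing all 3 equations gives 246 − 2Q = 0, hence Q = 123.
Back-substituting: q_N = (72 − 123/2)/(1/2) = 21, q_G = (96 − 123/2)/(1/2) = 69, q_J = (78 − 123/2)/(1/2) = 33.
Total output Q = 123, so price P = 114 - (1/2)·123 = 105/2.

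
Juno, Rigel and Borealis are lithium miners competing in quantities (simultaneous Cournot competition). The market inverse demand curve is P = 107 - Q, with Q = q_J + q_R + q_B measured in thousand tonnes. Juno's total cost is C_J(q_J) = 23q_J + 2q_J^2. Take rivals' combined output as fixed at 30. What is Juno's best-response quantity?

With rivals' combined output fixed at 30, Juno's profit is π_J = (107 - 30 - q_J)q_J - (23q_J + 2q_J²) = (77 - q_J)q_J - (23q_J + 2q_J²).
∂π_J/∂q_J = 54 - 6q_J = 0, so q_J = 9.

9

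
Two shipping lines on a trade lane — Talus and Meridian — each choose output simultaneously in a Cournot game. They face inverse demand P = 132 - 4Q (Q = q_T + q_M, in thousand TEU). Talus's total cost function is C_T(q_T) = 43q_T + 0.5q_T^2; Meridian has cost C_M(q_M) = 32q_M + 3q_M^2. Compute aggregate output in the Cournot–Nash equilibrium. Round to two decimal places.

12.64

Talus's profit: π_T = (132 - 4Q)q_T - (43q_T + (1/2)q_T²). Setting ∂π_T/∂q_T = 0: 89 - 9q_T - 4(q_M) = 0.
Meridian's profit: π_M = (132 - 4Q)q_M - (32q_M + 3q_M²). Setting ∂π_M/∂q_M = 0: 100 - 14q_M - 4(q_T) = 0.
Rearranging gives the reaction functions q_T = (89 - 4q_M)/9 and q_M = (100 - 4q_T)/14.
Substituting one into the other gives q_T = 423/55 and q_M = 272/55.
Total output Q = 423/55 + 272/55 = 139/11.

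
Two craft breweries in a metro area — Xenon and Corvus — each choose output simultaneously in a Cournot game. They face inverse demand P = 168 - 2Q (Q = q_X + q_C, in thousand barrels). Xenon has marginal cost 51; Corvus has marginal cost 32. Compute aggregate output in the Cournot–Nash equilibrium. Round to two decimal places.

42.17

Xenon's profit: π_X = (168 - 2Q)q_X - (51q_X). Setting ∂π_X/∂q_X = 0: 117 - 4q_X - 2(q_C) = 0.
Corvus's first-order condition: 136 - 4q_C - 2(q_X) = 0.
So q_X = (117 - 2q_C)/4 and q_C = (136 - 2q_X)/4.
Substituting one into the other gives q_X = 49/3 and q_C = 155/6.
Total output Q = 49/3 + 155/6 = 253/6.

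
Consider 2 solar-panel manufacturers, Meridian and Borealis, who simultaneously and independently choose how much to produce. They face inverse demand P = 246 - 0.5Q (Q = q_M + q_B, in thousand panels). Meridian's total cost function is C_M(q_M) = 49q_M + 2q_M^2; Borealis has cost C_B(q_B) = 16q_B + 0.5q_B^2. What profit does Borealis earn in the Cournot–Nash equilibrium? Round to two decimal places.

11630.79

Meridian's profit: π_M = (246 - 0.5Q)q_M - (49q_M + 2q_M²). Setting ∂π_M/∂q_M = 0: 197 - 5q_M - (1/2)(q_B) = 0.
Borealis's first-order condition: 230 - 2q_B - (1/2)(q_M) = 0.
So q_M = (197 - (1/2)q_B)/5 and q_B = (230 - (1/2)q_M)/2.
Substituting one into the other gives q_M = 372/13 and q_B = 1402/13.
Price P = 246 - (1/2)·(1774/13) = 177.7692.
Borealis's profit: 177.7692·(1402/13) - 16·(1402/13) - (1/2)(1402/13)² = 11630.7929.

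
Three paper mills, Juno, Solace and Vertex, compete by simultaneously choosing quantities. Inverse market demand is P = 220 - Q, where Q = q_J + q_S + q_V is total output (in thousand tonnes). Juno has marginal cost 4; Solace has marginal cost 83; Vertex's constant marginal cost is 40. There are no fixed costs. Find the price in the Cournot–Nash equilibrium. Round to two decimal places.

86.75

Juno's profit: π_J = (220 - Q)q_J - (4q_J). Setting ∂π_J/∂q_J = 0: 216 - 2q_J - (q_S + q_V) = 0.
Solace's first-order condition: 137 - 2q_S - (q_J + q_V) = 0.
Vertex's profit: π_V = (220 - Q)q_V - (40q_V). Setting ∂π_V/∂q_V = 0: 180 - 2q_V - (q_J + q_S) = 0.
Adding the 3 first-order conditions: 533 − 4Q = 0, so Q = 533/4.
Back-substituting: q_J = (216 − 533/4) = 331/4, q_S = (137 − 533/4) = 15/4, q_V = (180 − 533/4) = 187/4.
Total output Q = 533/4, so price P = 220 - 533/4 = 347/4.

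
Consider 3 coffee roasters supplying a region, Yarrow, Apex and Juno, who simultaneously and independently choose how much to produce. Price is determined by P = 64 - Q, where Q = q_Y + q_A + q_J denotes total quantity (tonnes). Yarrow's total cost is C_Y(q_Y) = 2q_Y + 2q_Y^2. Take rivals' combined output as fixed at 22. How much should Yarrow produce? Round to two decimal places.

With rivals' combined output fixed at 22, Yarrow's profit is π_Y = (64 - 22 - q_Y)q_Y - (2q_Y + 2q_Y²) = (42 - q_Y)q_Y - (2q_Y + 2q_Y²).
∂π_Y/∂q_Y = 40 - 6q_Y = 0, so q_Y = 20/3.

6.67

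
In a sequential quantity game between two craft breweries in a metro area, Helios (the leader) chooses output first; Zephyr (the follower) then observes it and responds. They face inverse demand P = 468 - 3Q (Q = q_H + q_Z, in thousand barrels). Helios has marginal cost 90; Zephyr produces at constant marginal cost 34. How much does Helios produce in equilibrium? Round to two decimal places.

Solve by backward induction. Given q_H, the follower Zephyr maximises π_Z = (468 - 3q_H - 3q_Z)q_Z - 34q_Z.
Setting the follower's marginal profit to zero, 434 - 3q_H - 6q_Z = 0, i.e. q_Z = (434 - 3q_H)/6.
Helios substitutes q_Z(q_H) into its own profit: π_H = q_H(468 - 3q_H - (434 - 3q_H)/2) - 90q_H = (251 - (3/2)q_H)q_H - 90q_H.
Leader FOC: 161 - 3q_H = 0, so q_H = 161/3.
Then q_Z = (434 - 3·(161/3))/6 = 91/2.

53.67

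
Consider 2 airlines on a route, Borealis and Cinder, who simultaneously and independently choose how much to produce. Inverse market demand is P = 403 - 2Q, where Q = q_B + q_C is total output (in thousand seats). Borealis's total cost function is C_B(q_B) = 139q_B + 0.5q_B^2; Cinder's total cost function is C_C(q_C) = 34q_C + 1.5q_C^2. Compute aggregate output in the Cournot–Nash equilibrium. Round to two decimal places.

Borealis's profit: π_B = (403 - 2Q)q_B - (139q_B + (1/2)q_B²). Setting ∂π_B/∂q_B = 0: 264 - 5q_B - 2(q_C) = 0.
Cinder's first-order condition: 369 - 7q_C - 2(q_B) = 0.
Rearranging gives the reaction functions q_B = (264 - 2q_C)/5 and q_C = (369 - 2q_B)/7.
Substituting one into the other gives q_B = 1110/31 and q_C = 1317/31.
Total output Q = 1110/31 + 1317/31 = 78.2903.

78.29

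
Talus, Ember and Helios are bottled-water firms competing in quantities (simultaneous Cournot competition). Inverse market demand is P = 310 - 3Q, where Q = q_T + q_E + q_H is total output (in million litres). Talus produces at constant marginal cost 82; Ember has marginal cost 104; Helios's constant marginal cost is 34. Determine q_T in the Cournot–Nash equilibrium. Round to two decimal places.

Talus's profit: π_T = (310 - 3Q)q_T - (82q_T). Setting ∂π_T/∂q_T = 0: 228 - 6q_T - 3(q_E + q_H) = 0.
Ember's first-order condition: 206 - 6q_E - 3(q_T + q_H) = 0.
Helios's profit: π_H = (310 - 3Q)q_H - (34q_H). Setting ∂π_H/∂q_H = 0: 276 - 6q_H - 3(q_T + q_E) = 0.
Summing all 3 equations gives 710 − 12Q = 0, hence Q = 355/6.
Back-substituting: q_T = (228 − 355/2)/3 = 101/6, q_E = (206 − 355/2)/3 = 19/2, q_H = (276 − 355/2)/3 = 197/6.

16.83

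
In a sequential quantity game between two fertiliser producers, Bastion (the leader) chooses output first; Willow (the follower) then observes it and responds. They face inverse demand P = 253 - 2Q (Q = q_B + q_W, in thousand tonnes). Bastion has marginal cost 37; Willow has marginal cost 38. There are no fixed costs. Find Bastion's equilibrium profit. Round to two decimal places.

2943.06

Solve by backward induction. Given q_B, the follower Willow maximises π_W = (253 - 2q_B - 2q_W)q_W - 38q_W.
∂π_W/∂q_W = 215 - 2q_B - 4q_W = 0 gives the reaction function q_W = (215 - 2q_B)/4.
The leader anticipates this reaction. Substituting into P = 253 - 2Q gives P = 291/2 - q_B, so π_B = (291/2 - q_B)q_B - 37q_B.
The leader's first-order condition 217/2 - 2q_B = 0 yields q_B = 217/4.
Then q_W = (215 - 2·(217/4))/4 = 213/8.
Price P = 253 - 2·(647/8) = 365/4.
Bastion's profit: (365/4 - 37)·(217/4) = 2943.0625.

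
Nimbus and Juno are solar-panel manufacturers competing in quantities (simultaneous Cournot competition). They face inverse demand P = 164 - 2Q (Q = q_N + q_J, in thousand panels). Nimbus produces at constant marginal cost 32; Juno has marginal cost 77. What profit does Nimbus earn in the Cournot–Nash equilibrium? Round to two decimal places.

Nimbus's profit: π_N = (164 - 2Q)q_N - (32q_N). Setting ∂π_N/∂q_N = 0: 132 - 4q_N - 2(q_J) = 0.
Juno's first-order condition: 87 - 4q_J - 2(q_N) = 0.
Best responses: q_N = (132 - 2q_J)/4, q_J = (87 - 2q_N)/4.
Substituting one into the other gives q_N = 59/2 and q_J = 7.
Price P = 164 - 2·(73/2) = 91.
Nimbus's profit: (91 - 32)·(59/2) = 1740.5000.

1740.50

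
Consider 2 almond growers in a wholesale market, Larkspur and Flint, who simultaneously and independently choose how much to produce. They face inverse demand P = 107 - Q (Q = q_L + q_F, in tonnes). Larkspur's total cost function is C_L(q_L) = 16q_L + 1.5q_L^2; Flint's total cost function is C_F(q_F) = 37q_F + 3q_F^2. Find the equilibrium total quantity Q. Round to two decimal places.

Larkspur's profit: π_L = (107 - Q)q_L - (16q_L + (3/2)q_L²). Setting ∂π_L/∂q_L = 0: 91 - 5q_L - (q_F) = 0.
Flint's profit: π_F = (107 - Q)q_F - (37q_F + 3q_F²). Setting ∂π_F/∂q_F = 0: 70 - 8q_F - (q_L) = 0.
Best responses: q_L = (91 - q_F)/5, q_F = (70 - q_L)/8.
Solving the pair: q_L = 658/39, q_F = 259/39.
Total output Q = 658/39 + 259/39 = 917/39.

23.51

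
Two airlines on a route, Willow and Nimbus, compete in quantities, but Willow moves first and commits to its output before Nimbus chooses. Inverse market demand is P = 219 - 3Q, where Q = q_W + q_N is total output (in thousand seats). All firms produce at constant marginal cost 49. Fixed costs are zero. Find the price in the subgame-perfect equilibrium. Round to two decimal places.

Solve by backward induction. Given q_W, the follower Nimbus maximises π_N = (219 - 3q_W - 3q_N)q_N - 49q_N.
∂π_N/∂q_N = 170 - 3q_W - 6q_N = 0 gives the reaction function q_N = (170 - 3q_W)/6.
The leader anticipates this reaction. Substituting into P = 219 - 3Q gives P = 134 - (3/2)q_W, so π_W = (134 - (3/2)q_W)q_W - 49q_W.
The leader's first-order condition 85 - 3q_W = 0 yields q_W = 85/3.
Then q_N = (170 - 3·(85/3))/6 = 85/6.
Total output Q = 85/2, so price P = 219 - 3·(85/2) = 183/2.

91.50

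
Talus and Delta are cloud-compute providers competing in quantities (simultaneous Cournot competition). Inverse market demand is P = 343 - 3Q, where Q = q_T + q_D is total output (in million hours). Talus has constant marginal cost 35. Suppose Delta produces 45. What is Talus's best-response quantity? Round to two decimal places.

28.83

With the rival's output fixed at 45, Talus's profit is π_T = (343 - 3·45 - 3q_T)q_T - (35q_T) = (208 - 3q_T)q_T - (35q_T).
∂π_T/∂q_T = 173 - 6q_T = 0, so q_T = 173/6.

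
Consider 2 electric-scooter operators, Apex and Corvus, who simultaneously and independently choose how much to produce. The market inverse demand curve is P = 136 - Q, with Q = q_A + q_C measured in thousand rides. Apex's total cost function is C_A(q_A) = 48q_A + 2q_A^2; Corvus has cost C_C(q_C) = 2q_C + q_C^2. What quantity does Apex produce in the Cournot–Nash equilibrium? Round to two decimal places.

9.48

Apex's profit: π_A = (136 - Q)q_A - (48q_A + 2q_A²). Setting ∂π_A/∂q_A = 0: 88 - 6q_A - (q_C) = 0.
Corvus's first-order condition: 134 - 4q_C - (q_A) = 0.
Rearranging gives the reaction functions q_A = (88 - q_C)/6 and q_C = (134 - q_A)/4.
Solving the pair: q_A = 218/23, q_C = 716/23.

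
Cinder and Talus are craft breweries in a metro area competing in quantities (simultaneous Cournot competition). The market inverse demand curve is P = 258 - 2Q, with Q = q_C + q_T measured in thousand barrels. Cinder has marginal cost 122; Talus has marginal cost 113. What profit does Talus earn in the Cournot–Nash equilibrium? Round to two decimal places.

Cinder's profit: π_C = (258 - 2Q)q_C - (122q_C). Setting ∂π_C/∂q_C = 0: 136 - 4q_C - 2(q_T) = 0.
Talus's first-order condition: 145 - 4q_T - 2(q_C) = 0.
So q_C = (136 - 2q_T)/4 and q_T = (145 - 2q_C)/4.
Substituting one into the other gives q_C = 127/6 and q_T = 77/3.
Price P = 258 - 2·(281/6) = 493/3.
Talus's profit: (493/3 - 113)·(77/3) = 1317.5556.

1317.56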